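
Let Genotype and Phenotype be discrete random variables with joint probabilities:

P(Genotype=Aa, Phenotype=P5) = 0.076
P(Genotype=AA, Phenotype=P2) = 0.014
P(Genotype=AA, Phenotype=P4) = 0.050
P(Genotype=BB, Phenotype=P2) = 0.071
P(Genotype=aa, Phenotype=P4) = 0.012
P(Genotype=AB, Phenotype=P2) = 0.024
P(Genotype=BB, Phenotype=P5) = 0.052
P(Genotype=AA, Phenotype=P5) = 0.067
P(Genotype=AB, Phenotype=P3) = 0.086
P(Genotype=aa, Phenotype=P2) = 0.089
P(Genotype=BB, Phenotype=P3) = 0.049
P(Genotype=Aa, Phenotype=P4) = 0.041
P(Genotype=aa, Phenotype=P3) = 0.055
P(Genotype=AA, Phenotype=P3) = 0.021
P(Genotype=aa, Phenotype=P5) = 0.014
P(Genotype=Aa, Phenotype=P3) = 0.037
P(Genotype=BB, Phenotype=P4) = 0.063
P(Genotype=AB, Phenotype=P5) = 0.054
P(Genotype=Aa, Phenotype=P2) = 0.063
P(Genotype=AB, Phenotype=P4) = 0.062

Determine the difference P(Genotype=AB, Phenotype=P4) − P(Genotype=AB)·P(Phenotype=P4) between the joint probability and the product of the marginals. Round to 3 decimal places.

0.010

P(Genotype=AB) = 0.024 + 0.086 + 0.062 + 0.054 = 0.226.
P(Phenotype=P4) = 0.050 + 0.041 + 0.012 + 0.062 + 0.063 = 0.228.
P(Genotype=AB, Phenotype=P4) − P(Genotype=AB)P(Phenotype=P4) = 0.062 − 0.226×0.228 = 0.010.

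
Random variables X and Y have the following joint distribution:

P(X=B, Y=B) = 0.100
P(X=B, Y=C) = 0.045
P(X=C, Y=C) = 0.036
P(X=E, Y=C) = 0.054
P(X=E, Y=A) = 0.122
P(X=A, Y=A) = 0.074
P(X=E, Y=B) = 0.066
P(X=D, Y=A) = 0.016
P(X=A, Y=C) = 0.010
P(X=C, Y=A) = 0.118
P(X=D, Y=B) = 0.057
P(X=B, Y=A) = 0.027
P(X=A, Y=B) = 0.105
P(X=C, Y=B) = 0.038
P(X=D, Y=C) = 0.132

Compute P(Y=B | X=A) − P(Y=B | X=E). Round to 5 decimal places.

P(X=A) = 0.074 + 0.105 + 0.010 = 0.189; P(Y=B | X=A) = 0.105/0.189 = 0.555556.
P(X=E) = 0.122 + 0.066 + 0.054 = 0.242; P(Y=B | X=E) = 0.066/0.242 = 0.272727.
Difference = 0.28283.

0.28283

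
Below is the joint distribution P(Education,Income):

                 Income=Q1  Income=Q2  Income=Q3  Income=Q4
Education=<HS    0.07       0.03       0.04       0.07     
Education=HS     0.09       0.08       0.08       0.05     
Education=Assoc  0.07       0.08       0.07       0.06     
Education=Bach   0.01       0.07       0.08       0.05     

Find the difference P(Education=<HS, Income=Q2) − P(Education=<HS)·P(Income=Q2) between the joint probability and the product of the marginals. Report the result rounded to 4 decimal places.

P(Education=<HS) = 0.07 + 0.03 + 0.04 + 0.07 = 0.21.
P(Income=Q2) = 0.03 + 0.08 + 0.08 + 0.07 = 0.26.
P(Education=<HS, Income=Q2) − P(Education=<HS)P(Income=Q2) = 0.03 − 0.21×0.26 = -0.0246.

-0.0246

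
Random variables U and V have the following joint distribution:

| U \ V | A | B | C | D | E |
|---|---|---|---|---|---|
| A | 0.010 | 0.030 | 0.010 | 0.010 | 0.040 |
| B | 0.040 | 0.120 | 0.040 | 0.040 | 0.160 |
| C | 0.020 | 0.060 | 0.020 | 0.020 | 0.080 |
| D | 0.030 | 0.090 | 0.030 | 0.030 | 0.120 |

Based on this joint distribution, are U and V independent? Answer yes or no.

yes

Every cell satisfies P(U,V) = P(U)·P(V). For instance P(U=B) = 0.400, P(V=C) = 0.100, and 0.400×0.100 = 0.040 matches the joint entry. So U and V are independent.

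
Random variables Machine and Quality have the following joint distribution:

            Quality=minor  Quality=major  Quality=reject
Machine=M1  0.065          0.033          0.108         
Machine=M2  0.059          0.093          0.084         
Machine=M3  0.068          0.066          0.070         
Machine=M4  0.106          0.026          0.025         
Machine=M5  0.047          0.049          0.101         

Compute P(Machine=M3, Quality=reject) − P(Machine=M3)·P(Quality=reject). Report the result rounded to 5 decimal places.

-0.00915

P(Machine=M3) = 0.068 + 0.066 + 0.070 = 0.204.
P(Quality=reject) = 0.108 + 0.084 + 0.070 + 0.025 + 0.101 = 0.388.
P(Machine=M3, Quality=reject) − P(Machine=M3)P(Quality=reject) = 0.070 − 0.204×0.388 = -0.00915.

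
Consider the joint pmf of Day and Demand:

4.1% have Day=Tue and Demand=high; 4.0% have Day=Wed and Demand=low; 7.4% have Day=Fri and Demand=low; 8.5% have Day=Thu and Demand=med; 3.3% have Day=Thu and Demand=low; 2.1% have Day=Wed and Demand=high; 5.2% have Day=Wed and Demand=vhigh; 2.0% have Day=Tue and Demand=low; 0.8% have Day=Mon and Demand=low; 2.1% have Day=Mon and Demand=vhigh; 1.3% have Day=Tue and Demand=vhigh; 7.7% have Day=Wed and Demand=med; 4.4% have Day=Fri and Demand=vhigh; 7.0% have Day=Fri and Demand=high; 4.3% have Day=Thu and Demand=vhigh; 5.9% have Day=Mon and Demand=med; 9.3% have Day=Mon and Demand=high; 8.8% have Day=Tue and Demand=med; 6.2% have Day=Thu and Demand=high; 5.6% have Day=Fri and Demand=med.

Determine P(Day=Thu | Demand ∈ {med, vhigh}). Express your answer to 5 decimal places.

P(Demand=med) = 0.059 + 0.088 + 0.077 + 0.085 + 0.056 = 0.365.
P(Demand=vhigh) = 0.021 + 0.013 + 0.052 + 0.043 + 0.044 = 0.173.
P(Demand ∈ {med, vhigh}) = 0.365 + 0.173 = 0.538; P(Day=Thu, Demand ∈ {med, vhigh}) = 0.085 + 0.043 = 0.128.
P(Day=Thu | Demand ∈ {med, vhigh}) = 0.128/0.538 = 0.23792.

0.23792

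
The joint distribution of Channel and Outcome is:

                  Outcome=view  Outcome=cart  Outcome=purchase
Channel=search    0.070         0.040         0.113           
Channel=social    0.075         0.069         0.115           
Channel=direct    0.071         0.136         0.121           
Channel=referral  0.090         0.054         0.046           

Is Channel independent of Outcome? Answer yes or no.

P(Channel=direct) = 0.328 and P(Outcome=cart) = 0.299, so their product is 0.09807, but P(Channel=direct, Outcome=cart) = 0.136. Since these differ, Channel and Outcome are not independent.

no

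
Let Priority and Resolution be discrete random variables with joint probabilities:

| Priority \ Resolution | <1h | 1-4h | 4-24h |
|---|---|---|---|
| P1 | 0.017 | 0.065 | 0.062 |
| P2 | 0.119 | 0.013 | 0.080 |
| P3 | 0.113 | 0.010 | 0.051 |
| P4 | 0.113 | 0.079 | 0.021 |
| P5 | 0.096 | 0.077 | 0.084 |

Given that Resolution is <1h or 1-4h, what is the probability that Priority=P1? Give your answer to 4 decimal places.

0.1168

P(Resolution=<1h) = 0.017 + 0.119 + 0.113 + 0.113 + 0.096 = 0.458.
P(Resolution=1-4h) = 0.065 + 0.013 + 0.010 + 0.079 + 0.077 = 0.244.
P(Resolution ∈ {<1h, 1-4h}) = 0.458 + 0.244 = 0.702; P(Priority=P1, Resolution ∈ {<1h, 1-4h}) = 0.017 + 0.065 = 0.082.
P(Priority=P1 | Resolution ∈ {<1h, 1-4h}) = 0.082/0.702 = 0.1168.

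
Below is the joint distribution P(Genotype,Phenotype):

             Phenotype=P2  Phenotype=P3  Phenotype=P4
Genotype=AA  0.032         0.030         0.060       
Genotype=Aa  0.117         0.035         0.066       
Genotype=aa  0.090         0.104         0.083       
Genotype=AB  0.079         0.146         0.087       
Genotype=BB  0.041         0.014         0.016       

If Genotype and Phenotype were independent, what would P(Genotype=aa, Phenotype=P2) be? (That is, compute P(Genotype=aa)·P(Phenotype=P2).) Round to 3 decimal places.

P(Genotype=aa) = 0.090 + 0.104 + 0.083 = 0.277.
P(Phenotype=P2) = 0.032 + 0.117 + 0.090 + 0.079 + 0.041 = 0.359.
Product: 0.277 × 0.359 = 0.099.

0.099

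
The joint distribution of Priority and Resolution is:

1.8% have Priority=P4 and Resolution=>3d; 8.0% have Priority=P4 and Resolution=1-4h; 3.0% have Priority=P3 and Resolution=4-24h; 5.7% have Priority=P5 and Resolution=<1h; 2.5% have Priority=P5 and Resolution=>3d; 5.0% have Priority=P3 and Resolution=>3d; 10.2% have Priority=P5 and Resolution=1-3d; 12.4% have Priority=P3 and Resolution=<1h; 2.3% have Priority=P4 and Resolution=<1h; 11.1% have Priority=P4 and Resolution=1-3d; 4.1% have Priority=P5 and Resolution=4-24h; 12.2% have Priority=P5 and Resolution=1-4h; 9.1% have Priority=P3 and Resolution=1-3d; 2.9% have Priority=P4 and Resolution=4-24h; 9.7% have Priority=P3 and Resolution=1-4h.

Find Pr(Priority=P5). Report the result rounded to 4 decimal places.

0.3470

P(Priority=P5) = 0.057 + 0.122 + 0.041 + 0.102 + 0.025 = 0.347.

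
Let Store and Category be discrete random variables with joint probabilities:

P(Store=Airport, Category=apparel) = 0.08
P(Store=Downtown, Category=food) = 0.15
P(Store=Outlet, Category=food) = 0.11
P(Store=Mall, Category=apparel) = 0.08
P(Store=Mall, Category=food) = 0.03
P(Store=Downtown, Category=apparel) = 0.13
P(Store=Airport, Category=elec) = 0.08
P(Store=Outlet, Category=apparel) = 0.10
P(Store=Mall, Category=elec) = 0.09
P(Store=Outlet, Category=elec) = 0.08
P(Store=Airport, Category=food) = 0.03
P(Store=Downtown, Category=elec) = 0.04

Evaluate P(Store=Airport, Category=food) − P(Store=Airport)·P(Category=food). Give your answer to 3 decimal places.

-0.031

P(Store=Airport) = 0.03 + 0.08 + 0.08 = 0.19.
P(Category=food) = 0.15 + 0.03 + 0.03 + 0.11 = 0.32.
P(Store=Airport, Category=food) − P(Store=Airport)P(Category=food) = 0.03 − 0.19×0.32 = -0.031.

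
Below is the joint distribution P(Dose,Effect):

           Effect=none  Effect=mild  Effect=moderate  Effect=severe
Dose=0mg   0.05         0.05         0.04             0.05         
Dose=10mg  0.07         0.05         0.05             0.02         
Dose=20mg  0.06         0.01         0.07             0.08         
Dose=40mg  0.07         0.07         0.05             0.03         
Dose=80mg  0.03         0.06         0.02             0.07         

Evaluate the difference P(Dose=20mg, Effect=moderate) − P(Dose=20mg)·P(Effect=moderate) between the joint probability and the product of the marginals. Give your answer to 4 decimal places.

P(Dose=20mg) = 0.06 + 0.01 + 0.07 + 0.08 = 0.22.
P(Effect=moderate) = 0.04 + 0.05 + 0.07 + 0.05 + 0.02 = 0.23.
P(Dose=20mg, Effect=moderate) − P(Dose=20mg)P(Effect=moderate) = 0.07 − 0.22×0.23 = 0.0194.

0.0194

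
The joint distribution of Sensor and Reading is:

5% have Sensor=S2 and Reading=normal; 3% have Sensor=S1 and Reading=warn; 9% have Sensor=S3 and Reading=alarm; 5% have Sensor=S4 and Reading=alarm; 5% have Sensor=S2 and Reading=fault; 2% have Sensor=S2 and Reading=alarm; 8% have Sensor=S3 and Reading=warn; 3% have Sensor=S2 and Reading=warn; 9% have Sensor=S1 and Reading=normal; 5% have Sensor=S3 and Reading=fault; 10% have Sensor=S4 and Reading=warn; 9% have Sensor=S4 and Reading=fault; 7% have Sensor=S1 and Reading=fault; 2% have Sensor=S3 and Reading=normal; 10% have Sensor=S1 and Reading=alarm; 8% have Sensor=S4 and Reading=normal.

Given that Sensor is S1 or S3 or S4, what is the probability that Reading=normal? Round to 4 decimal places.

0.2235

P(Sensor=S1) = 0.09 + 0.03 + 0.10 + 0.07 = 0.29.
P(Sensor=S3) = 0.02 + 0.08 + 0.09 + 0.05 = 0.24.
P(Sensor=S4) = 0.08 + 0.10 + 0.05 + 0.09 = 0.32.
P(Sensor ∈ {S1, S3, S4}) = 0.29 + 0.24 + 0.32 = 0.85; P(Reading=normal, Sensor ∈ {S1, S3, S4}) = 0.09 + 0.02 + 0.08 = 0.19.
P(Reading=normal | Sensor ∈ {S1, S3, S4}) = 0.19/0.85 = 0.2235.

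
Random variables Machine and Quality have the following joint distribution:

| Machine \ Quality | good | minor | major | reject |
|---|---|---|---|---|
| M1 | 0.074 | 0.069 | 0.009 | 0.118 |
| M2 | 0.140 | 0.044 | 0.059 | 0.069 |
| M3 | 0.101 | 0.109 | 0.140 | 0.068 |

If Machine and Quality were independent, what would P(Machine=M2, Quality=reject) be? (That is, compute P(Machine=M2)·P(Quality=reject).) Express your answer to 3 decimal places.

0.080

P(Machine=M2) = 0.140 + 0.044 + 0.059 + 0.069 = 0.312.
P(Quality=reject) = 0.118 + 0.069 + 0.068 = 0.255.
Product: 0.312 × 0.255 = 0.080.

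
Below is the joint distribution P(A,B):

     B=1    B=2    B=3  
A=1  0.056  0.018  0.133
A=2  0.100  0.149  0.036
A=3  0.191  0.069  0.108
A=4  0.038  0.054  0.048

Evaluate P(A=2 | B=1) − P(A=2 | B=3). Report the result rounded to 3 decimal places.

0.149

P(B=1) = 0.056 + 0.100 + 0.191 + 0.038 = 0.385; P(A=2 | B=1) = 0.100/0.385 = 0.2597.
P(B=3) = 0.133 + 0.036 + 0.108 + 0.048 = 0.325; P(A=2 | B=3) = 0.036/0.325 = 0.1108.
Difference = 0.149.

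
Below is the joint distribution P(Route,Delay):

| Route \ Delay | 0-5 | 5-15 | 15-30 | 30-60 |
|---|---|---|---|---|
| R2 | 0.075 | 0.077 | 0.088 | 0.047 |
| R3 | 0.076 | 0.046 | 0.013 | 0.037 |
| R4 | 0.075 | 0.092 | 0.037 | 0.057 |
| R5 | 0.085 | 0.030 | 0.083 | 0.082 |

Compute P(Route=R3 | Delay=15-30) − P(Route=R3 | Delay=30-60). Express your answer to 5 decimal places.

-0.10710

P(Delay=15-30) = 0.088 + 0.013 + 0.037 + 0.083 = 0.221; P(Route=R3 | Delay=15-30) = 0.013/0.221 = 0.058824.
P(Delay=30-60) = 0.047 + 0.037 + 0.057 + 0.082 = 0.223; P(Route=R3 | Delay=30-60) = 0.037/0.223 = 0.165919.
Difference = -0.10710.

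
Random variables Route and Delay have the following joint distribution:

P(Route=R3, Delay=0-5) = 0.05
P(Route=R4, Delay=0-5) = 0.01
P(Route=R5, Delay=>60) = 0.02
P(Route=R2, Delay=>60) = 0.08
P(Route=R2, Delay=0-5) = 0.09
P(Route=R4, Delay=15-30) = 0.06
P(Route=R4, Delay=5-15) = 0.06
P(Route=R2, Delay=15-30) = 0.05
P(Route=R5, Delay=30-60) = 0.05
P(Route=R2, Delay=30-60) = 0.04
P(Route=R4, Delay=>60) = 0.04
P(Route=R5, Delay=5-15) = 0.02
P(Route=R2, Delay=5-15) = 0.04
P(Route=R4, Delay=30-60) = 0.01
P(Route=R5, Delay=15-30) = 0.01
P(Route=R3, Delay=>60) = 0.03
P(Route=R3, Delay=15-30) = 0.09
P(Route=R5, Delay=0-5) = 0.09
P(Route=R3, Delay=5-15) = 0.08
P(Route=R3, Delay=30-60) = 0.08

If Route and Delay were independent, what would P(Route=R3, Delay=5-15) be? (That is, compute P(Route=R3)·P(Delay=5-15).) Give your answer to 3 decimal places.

P(Route=R3) = 0.05 + 0.08 + 0.09 + 0.08 + 0.03 = 0.33.
P(Delay=5-15) = 0.04 + 0.08 + 0.06 + 0.02 = 0.20.
Product: 0.33 × 0.20 = 0.066.

0.066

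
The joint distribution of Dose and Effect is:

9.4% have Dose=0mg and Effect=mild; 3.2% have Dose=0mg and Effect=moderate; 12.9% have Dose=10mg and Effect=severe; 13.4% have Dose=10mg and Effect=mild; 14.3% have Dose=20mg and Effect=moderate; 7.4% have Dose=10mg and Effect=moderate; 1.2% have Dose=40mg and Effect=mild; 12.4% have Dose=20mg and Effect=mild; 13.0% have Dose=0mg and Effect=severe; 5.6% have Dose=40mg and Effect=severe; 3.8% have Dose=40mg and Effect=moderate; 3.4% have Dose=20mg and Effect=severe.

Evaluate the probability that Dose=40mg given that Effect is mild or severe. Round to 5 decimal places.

P(Effect=mild) = 0.094 + 0.134 + 0.124 + 0.012 = 0.364.
P(Effect=severe) = 0.130 + 0.129 + 0.034 + 0.056 = 0.349.
P(Effect ∈ {mild, severe}) = 0.364 + 0.349 = 0.713; P(Dose=40mg, Effect ∈ {mild, severe}) = 0.012 + 0.056 = 0.068.
P(Dose=40mg | Effect ∈ {mild, severe}) = 0.068/0.713 = 0.09537.

0.09537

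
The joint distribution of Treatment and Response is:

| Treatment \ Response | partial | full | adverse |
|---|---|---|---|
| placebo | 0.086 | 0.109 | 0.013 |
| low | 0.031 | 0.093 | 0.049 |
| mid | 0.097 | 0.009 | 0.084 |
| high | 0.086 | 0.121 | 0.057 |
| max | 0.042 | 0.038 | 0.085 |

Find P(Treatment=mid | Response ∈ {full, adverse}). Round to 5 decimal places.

P(Response=full) = 0.109 + 0.093 + 0.009 + 0.121 + 0.038 = 0.370.
P(Response=adverse) = 0.013 + 0.049 + 0.084 + 0.057 + 0.085 = 0.288.
P(Response ∈ {full, adverse}) = 0.370 + 0.288 = 0.658; P(Treatment=mid, Response ∈ {full, adverse}) = 0.009 + 0.084 = 0.093.
P(Treatment=mid | Response ∈ {full, adverse}) = 0.093/0.658 = 0.14134.

0.14134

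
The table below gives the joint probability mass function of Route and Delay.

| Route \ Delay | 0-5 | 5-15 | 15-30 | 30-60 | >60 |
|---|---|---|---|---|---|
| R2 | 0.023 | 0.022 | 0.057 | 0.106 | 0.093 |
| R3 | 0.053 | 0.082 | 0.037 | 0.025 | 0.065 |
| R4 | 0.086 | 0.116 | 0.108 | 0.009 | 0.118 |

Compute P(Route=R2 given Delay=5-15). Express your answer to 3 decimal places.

0.100

P(Delay=5-15) = 0.022 + 0.082 + 0.116 = 0.220.
P(Route=R2 | Delay=5-15) = 0.022/0.220 = 0.100.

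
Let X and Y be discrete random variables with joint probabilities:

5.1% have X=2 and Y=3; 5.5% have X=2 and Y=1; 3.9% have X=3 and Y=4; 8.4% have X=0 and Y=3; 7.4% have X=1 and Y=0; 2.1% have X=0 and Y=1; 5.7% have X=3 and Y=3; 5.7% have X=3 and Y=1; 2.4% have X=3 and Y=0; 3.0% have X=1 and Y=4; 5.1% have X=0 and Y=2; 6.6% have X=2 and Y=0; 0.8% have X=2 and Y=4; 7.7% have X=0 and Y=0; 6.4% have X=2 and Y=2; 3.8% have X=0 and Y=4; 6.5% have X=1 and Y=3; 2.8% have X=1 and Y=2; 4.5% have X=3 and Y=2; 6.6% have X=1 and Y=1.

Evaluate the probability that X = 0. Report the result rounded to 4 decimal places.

P(X=0) = 0.077 + 0.021 + 0.051 + 0.084 + 0.038 = 0.271.

0.2710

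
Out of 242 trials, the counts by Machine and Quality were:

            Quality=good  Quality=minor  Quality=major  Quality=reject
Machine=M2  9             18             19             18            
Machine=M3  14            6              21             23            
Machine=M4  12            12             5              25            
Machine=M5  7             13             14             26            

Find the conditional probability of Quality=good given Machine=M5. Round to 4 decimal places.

0.1167

Total with Machine=M5: 7 + 13 + 14 + 26 = 60.
P(Quality=good | Machine=M5) = 7/60 = 0.1167.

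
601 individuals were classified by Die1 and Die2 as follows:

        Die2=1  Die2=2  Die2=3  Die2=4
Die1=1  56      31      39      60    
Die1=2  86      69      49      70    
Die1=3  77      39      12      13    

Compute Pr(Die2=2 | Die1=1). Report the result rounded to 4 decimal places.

Total with Die1=1: 56 + 31 + 39 + 60 = 186.
P(Die2=2 | Die1=1) = 31/186 = 0.1667.

0.1667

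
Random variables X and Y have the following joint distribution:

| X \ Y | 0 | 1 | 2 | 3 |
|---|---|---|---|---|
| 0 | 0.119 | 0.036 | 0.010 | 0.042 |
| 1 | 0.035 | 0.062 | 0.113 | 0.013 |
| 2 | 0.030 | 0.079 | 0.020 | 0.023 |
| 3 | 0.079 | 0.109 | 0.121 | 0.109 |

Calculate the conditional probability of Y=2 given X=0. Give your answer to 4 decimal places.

P(X=0) = 0.119 + 0.036 + 0.010 + 0.042 = 0.207.
P(Y=2 | X=0) = 0.010/0.207 = 0.0483.

0.0483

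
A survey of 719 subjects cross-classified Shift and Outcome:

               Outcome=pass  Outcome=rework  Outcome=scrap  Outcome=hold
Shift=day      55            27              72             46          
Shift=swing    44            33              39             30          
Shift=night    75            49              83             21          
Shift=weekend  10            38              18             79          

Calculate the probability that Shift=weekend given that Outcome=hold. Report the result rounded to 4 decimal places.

Total with Outcome=hold: 46 + 30 + 21 + 79 = 176.
P(Shift=weekend | Outcome=hold) = 79/176 = 0.4489.

0.4489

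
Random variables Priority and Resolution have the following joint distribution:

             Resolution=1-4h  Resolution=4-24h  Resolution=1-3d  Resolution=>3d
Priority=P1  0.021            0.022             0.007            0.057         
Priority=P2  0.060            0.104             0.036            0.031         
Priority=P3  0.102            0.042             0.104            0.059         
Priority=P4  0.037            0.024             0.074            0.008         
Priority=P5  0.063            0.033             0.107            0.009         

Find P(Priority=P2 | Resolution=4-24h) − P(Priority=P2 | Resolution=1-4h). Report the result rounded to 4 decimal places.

P(Resolution=4-24h) = 0.022 + 0.104 + 0.042 + 0.024 + 0.033 = 0.225; P(Priority=P2 | Resolution=4-24h) = 0.104/0.225 = 0.46222.
P(Resolution=1-4h) = 0.021 + 0.060 + 0.102 + 0.037 + 0.063 = 0.283; P(Priority=P2 | Resolution=1-4h) = 0.060/0.283 = 0.21201.
Difference = 0.2502.

0.2502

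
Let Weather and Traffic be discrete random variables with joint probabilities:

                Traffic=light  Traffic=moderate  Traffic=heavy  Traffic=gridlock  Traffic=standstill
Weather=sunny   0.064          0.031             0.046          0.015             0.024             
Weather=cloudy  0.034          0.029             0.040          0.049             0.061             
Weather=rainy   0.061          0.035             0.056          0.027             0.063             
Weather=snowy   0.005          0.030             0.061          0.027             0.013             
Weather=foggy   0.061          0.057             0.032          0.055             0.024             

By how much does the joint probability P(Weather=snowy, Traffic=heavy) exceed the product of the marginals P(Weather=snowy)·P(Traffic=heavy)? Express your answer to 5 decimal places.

0.02904

P(Weather=snowy) = 0.005 + 0.030 + 0.061 + 0.027 + 0.013 = 0.136.
P(Traffic=heavy) = 0.046 + 0.040 + 0.056 + 0.061 + 0.032 = 0.235.
P(Weather=snowy, Traffic=heavy) − P(Weather=snowy)P(Traffic=heavy) = 0.061 − 0.136×0.235 = 0.02904.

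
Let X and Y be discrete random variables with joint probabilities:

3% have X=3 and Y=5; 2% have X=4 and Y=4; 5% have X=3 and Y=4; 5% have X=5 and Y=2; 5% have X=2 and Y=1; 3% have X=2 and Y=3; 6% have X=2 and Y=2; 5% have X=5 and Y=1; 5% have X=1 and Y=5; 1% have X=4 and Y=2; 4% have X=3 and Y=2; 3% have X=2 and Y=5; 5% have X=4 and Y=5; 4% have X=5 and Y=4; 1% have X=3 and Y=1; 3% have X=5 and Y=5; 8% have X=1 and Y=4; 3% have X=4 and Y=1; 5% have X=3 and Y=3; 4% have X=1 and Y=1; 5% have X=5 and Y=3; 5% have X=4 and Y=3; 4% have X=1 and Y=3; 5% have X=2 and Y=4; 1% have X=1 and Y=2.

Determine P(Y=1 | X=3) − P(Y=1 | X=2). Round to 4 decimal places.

-0.1717

P(X=3) = 0.01 + 0.04 + 0.05 + 0.05 + 0.03 = 0.18; P(Y=1 | X=3) = 0.01/0.18 = 0.05556.
P(X=2) = 0.05 + 0.06 + 0.03 + 0.05 + 0.03 = 0.22; P(Y=1 | X=2) = 0.05/0.22 = 0.22727.
Difference = -0.1717.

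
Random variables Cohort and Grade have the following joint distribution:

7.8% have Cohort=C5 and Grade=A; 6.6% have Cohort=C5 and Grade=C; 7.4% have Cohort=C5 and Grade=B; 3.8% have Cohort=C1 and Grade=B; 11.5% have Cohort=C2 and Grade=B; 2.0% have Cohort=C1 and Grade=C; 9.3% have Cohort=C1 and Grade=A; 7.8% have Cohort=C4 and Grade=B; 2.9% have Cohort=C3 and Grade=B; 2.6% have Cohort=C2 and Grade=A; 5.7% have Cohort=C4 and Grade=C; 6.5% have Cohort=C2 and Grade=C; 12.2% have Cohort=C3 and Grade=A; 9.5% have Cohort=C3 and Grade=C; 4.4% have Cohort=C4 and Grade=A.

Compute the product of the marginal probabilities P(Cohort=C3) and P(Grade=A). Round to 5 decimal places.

0.08930

P(Cohort=C3) = 0.122 + 0.029 + 0.095 = 0.246.
P(Grade=A) = 0.093 + 0.026 + 0.122 + 0.044 + 0.078 = 0.363.
Product: 0.246 × 0.363 = 0.08930.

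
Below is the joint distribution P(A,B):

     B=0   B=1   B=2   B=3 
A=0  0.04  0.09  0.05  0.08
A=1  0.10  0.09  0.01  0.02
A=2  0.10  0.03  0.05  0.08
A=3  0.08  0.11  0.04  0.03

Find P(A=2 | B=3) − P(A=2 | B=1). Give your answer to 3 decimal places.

P(B=3) = 0.08 + 0.02 + 0.08 + 0.03 = 0.21; P(A=2 | B=3) = 0.08/0.21 = 0.3810.
P(B=1) = 0.09 + 0.09 + 0.03 + 0.11 = 0.32; P(A=2 | B=1) = 0.03/0.32 = 0.0938.
Difference = 0.287.

0.287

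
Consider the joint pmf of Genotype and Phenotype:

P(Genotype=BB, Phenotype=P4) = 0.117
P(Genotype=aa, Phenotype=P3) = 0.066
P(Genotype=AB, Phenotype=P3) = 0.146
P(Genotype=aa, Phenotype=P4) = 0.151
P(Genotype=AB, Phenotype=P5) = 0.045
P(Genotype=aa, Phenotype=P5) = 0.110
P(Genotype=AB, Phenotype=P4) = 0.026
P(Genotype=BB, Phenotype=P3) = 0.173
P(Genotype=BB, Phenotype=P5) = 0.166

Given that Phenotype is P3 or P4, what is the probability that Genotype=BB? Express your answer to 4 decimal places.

0.4271

P(Phenotype=P3) = 0.066 + 0.146 + 0.173 = 0.385.
P(Phenotype=P4) = 0.151 + 0.026 + 0.117 = 0.294.
P(Phenotype ∈ {P3, P4}) = 0.385 + 0.294 = 0.679; P(Genotype=BB, Phenotype ∈ {P3, P4}) = 0.173 + 0.117 = 0.290.
P(Genotype=BB | Phenotype ∈ {P3, P4}) = 0.290/0.679 = 0.4271.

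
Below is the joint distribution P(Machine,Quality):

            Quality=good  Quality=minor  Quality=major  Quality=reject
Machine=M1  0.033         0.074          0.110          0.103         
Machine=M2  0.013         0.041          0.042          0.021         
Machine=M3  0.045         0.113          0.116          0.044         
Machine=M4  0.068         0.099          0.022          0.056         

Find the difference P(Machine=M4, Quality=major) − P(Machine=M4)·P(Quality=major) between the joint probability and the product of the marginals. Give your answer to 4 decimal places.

-0.0491

P(Machine=M4) = 0.068 + 0.099 + 0.022 + 0.056 = 0.245.
P(Quality=major) = 0.110 + 0.042 + 0.116 + 0.022 = 0.290.
P(Machine=M4, Quality=major) − P(Machine=M4)P(Quality=major) = 0.022 − 0.245×0.290 = -0.0491.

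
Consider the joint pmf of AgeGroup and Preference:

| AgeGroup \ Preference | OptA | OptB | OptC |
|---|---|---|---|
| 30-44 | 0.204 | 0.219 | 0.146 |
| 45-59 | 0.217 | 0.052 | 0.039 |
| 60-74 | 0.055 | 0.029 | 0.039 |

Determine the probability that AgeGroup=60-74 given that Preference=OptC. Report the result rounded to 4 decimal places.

P(Preference=OptC) = 0.146 + 0.039 + 0.039 = 0.224.
P(AgeGroup=60-74 | Preference=OptC) = 0.039/0.224 = 0.1741.

0.1741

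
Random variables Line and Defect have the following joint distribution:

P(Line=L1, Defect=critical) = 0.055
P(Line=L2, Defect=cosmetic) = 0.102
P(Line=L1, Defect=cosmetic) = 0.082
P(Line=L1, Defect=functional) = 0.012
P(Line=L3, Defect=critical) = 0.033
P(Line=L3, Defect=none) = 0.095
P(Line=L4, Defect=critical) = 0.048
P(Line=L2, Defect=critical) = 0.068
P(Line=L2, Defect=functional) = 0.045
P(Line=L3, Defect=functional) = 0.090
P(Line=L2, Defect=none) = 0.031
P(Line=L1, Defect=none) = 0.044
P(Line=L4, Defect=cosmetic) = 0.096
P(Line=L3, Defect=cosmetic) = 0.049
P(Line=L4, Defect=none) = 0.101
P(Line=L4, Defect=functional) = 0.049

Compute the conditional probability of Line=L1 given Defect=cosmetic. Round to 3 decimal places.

P(Defect=cosmetic) = 0.082 + 0.102 + 0.049 + 0.096 = 0.329.
P(Line=L1 | Defect=cosmetic) = 0.082/0.329 = 0.249.

0.249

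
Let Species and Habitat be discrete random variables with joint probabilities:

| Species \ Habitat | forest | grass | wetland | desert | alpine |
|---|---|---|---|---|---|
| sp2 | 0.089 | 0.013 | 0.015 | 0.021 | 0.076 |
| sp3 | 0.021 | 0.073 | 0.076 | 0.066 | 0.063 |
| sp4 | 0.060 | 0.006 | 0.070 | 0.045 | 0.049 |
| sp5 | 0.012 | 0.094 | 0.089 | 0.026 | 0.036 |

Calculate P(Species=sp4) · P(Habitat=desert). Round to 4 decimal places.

0.0363

P(Species=sp4) = 0.060 + 0.006 + 0.070 + 0.045 + 0.049 = 0.230.
P(Habitat=desert) = 0.021 + 0.066 + 0.045 + 0.026 = 0.158.
Product: 0.230 × 0.158 = 0.0363.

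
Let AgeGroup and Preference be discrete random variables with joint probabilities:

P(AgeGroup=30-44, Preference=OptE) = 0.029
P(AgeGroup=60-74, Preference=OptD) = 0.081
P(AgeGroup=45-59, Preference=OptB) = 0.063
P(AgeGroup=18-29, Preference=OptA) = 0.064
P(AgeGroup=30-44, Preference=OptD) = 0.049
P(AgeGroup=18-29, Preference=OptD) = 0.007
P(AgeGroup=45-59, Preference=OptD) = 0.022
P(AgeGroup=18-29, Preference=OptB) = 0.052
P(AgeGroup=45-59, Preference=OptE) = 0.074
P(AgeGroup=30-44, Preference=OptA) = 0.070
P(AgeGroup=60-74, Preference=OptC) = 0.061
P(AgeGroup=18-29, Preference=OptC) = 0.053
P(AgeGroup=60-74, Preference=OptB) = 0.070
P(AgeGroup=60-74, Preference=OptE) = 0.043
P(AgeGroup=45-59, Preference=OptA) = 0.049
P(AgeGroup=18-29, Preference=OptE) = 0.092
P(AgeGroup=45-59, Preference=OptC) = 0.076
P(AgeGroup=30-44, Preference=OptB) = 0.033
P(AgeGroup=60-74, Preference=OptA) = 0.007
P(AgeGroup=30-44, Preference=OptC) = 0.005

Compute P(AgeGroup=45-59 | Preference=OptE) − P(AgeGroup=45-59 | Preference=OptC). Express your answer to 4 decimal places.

-0.0788

P(Preference=OptE) = 0.092 + 0.029 + 0.074 + 0.043 = 0.238; P(AgeGroup=45-59 | Preference=OptE) = 0.074/0.238 = 0.31092.
P(Preference=OptC) = 0.053 + 0.005 + 0.076 + 0.061 = 0.195; P(AgeGroup=45-59 | Preference=OptC) = 0.076/0.195 = 0.38974.
Difference = -0.0788.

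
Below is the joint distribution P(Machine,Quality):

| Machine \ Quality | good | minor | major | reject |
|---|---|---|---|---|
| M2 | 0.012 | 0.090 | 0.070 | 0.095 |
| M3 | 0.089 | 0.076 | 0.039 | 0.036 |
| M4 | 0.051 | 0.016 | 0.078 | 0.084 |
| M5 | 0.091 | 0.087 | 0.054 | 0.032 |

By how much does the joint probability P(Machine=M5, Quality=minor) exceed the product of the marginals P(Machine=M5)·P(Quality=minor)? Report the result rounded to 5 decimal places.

0.01598

P(Machine=M5) = 0.091 + 0.087 + 0.054 + 0.032 = 0.264.
P(Quality=minor) = 0.090 + 0.076 + 0.016 + 0.087 = 0.269.
P(Machine=M5, Quality=minor) − P(Machine=M5)P(Quality=minor) = 0.087 − 0.264×0.269 = 0.01598.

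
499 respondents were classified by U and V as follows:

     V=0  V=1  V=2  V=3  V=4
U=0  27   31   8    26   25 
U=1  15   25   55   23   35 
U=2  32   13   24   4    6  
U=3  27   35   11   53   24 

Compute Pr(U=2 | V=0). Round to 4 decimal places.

0.3168

Total with V=0: 27 + 15 + 32 + 27 = 101.
P(U=2 | V=0) = 32/101 = 0.3168.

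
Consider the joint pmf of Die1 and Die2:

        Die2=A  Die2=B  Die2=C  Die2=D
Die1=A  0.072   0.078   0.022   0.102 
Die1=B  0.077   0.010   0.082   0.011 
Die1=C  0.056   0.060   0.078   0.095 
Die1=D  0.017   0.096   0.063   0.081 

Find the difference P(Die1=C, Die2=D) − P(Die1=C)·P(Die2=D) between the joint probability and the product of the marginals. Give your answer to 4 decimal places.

0.0115

P(Die1=C) = 0.056 + 0.060 + 0.078 + 0.095 = 0.289.
P(Die2=D) = 0.102 + 0.011 + 0.095 + 0.081 = 0.289.
P(Die1=C, Die2=D) − P(Die1=C)P(Die2=D) = 0.095 − 0.289×0.289 = 0.0115.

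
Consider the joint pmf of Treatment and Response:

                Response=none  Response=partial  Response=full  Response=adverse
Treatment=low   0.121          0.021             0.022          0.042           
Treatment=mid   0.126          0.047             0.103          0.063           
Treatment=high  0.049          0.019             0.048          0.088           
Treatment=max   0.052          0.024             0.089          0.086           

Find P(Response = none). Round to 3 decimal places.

0.348

P(Response=none) = 0.121 + 0.126 + 0.049 + 0.052 = 0.348.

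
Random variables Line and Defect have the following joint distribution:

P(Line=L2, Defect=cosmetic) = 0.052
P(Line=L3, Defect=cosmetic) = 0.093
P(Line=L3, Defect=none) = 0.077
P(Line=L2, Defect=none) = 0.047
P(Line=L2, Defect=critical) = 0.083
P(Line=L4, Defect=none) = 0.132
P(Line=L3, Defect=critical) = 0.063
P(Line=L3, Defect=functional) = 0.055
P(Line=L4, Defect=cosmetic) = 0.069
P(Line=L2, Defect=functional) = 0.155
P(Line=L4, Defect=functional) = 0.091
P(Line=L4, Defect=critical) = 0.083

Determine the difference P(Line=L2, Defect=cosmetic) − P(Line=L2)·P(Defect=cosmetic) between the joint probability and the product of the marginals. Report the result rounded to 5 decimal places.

-0.02012

P(Line=L2) = 0.047 + 0.052 + 0.155 + 0.083 = 0.337.
P(Defect=cosmetic) = 0.052 + 0.093 + 0.069 = 0.214.
P(Line=L2, Defect=cosmetic) − P(Line=L2)P(Defect=cosmetic) = 0.052 − 0.337×0.214 = -0.02012.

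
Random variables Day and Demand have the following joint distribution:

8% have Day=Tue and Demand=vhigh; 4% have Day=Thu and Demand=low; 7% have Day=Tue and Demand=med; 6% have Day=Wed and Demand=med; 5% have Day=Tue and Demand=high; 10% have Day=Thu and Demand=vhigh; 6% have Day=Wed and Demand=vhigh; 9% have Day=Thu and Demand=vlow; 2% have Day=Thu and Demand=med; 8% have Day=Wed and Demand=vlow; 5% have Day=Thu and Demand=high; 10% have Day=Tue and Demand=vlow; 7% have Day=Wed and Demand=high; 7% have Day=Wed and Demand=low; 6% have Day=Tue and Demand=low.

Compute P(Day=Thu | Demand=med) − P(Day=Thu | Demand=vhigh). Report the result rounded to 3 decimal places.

-0.283

P(Demand=med) = 0.07 + 0.06 + 0.02 = 0.15; P(Day=Thu | Demand=med) = 0.02/0.15 = 0.1333.
P(Demand=vhigh) = 0.08 + 0.06 + 0.10 = 0.24; P(Day=Thu | Demand=vhigh) = 0.10/0.24 = 0.4167.
Difference = -0.283.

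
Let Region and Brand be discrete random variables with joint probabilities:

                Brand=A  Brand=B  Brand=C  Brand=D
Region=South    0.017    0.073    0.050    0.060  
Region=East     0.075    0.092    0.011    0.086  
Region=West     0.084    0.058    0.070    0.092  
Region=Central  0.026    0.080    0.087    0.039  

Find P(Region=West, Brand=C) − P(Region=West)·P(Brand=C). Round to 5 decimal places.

0.00373

P(Region=West) = 0.084 + 0.058 + 0.070 + 0.092 = 0.304.
P(Brand=C) = 0.050 + 0.011 + 0.070 + 0.087 = 0.218.
P(Region=West, Brand=C) − P(Region=West)P(Brand=C) = 0.070 − 0.304×0.218 = 0.00373.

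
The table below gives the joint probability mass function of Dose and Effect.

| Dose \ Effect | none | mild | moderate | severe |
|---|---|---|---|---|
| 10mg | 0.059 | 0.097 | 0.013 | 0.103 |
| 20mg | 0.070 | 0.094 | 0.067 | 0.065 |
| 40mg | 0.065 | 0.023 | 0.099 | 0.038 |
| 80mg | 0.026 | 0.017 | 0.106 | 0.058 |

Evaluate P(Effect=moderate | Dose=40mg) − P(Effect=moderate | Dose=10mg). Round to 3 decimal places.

0.392

P(Dose=40mg) = 0.065 + 0.023 + 0.099 + 0.038 = 0.225; P(Effect=moderate | Dose=40mg) = 0.099/0.225 = 0.4400.
P(Dose=10mg) = 0.059 + 0.097 + 0.013 + 0.103 = 0.272; P(Effect=moderate | Dose=10mg) = 0.013/0.272 = 0.0478.
Difference = 0.392.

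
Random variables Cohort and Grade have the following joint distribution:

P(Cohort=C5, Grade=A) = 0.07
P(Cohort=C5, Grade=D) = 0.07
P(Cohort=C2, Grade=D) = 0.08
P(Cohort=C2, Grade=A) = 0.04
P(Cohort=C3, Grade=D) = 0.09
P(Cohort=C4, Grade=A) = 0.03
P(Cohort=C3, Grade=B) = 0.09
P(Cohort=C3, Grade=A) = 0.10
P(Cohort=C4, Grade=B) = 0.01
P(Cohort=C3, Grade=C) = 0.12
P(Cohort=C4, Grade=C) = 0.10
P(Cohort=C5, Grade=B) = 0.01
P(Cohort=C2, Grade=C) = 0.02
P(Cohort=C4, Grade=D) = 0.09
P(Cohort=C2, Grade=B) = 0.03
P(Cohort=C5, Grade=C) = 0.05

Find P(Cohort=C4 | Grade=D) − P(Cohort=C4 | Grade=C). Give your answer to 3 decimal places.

-0.072

P(Grade=D) = 0.08 + 0.09 + 0.09 + 0.07 = 0.33; P(Cohort=C4 | Grade=D) = 0.09/0.33 = 0.2727.
P(Grade=C) = 0.02 + 0.12 + 0.10 + 0.05 = 0.29; P(Cohort=C4 | Grade=C) = 0.10/0.29 = 0.3448.
Difference = -0.072.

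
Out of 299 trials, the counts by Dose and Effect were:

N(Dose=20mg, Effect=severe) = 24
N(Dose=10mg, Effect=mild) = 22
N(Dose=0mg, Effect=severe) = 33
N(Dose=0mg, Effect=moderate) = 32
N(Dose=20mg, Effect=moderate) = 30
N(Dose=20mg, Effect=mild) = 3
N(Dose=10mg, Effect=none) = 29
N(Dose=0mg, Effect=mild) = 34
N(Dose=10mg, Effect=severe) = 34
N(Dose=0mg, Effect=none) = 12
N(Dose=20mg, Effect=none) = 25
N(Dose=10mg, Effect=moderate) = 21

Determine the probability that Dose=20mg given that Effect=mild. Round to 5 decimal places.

0.05085

Total with Effect=mild: 34 + 22 + 3 = 59.
P(Dose=20mg | Effect=mild) = 3/59 = 0.05085.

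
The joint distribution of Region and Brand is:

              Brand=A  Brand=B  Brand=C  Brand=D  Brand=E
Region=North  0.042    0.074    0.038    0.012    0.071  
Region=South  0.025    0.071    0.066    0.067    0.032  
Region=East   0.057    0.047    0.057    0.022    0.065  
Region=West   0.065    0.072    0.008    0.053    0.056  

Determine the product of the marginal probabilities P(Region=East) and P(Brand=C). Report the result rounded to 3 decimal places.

P(Region=East) = 0.057 + 0.047 + 0.057 + 0.022 + 0.065 = 0.248.
P(Brand=C) = 0.038 + 0.066 + 0.057 + 0.008 = 0.169.
Product: 0.248 × 0.169 = 0.042.

0.042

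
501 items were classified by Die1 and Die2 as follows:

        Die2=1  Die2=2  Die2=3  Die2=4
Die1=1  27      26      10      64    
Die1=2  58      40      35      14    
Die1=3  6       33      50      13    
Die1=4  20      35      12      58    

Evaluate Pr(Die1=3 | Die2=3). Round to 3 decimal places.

0.467

Total with Die2=3: 10 + 35 + 50 + 12 = 107.
P(Die1=3 | Die2=3) = 50/107 = 0.467.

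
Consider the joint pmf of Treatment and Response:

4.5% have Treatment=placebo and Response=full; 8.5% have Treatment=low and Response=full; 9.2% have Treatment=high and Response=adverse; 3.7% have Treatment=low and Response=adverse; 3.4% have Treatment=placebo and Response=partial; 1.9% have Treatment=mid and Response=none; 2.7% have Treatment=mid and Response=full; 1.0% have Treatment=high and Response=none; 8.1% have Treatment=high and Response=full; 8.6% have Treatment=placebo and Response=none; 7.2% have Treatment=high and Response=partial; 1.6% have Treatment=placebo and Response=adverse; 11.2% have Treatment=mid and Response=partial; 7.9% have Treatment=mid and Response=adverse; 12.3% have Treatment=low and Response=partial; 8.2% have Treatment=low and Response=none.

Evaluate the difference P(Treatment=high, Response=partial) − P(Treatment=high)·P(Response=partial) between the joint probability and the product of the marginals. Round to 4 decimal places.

P(Treatment=high) = 0.010 + 0.072 + 0.081 + 0.092 = 0.255.
P(Response=partial) = 0.034 + 0.123 + 0.112 + 0.072 = 0.341.
P(Treatment=high, Response=partial) − P(Treatment=high)P(Response=partial) = 0.072 − 0.255×0.341 = -0.0150.

-0.0150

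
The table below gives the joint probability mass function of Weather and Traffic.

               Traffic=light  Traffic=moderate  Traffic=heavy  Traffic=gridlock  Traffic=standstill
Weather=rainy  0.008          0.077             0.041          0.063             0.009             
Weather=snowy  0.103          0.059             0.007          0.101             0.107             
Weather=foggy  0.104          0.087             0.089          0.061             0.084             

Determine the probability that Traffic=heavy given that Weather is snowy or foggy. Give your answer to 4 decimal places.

0.1197

P(Weather=snowy) = 0.103 + 0.059 + 0.007 + 0.101 + 0.107 = 0.377.
P(Weather=foggy) = 0.104 + 0.087 + 0.089 + 0.061 + 0.084 = 0.425.
P(Weather ∈ {snowy, foggy}) = 0.377 + 0.425 = 0.802; P(Traffic=heavy, Weather ∈ {snowy, foggy}) = 0.007 + 0.089 = 0.096.
P(Traffic=heavy | Weather ∈ {snowy, foggy}) = 0.096/0.802 = 0.1197.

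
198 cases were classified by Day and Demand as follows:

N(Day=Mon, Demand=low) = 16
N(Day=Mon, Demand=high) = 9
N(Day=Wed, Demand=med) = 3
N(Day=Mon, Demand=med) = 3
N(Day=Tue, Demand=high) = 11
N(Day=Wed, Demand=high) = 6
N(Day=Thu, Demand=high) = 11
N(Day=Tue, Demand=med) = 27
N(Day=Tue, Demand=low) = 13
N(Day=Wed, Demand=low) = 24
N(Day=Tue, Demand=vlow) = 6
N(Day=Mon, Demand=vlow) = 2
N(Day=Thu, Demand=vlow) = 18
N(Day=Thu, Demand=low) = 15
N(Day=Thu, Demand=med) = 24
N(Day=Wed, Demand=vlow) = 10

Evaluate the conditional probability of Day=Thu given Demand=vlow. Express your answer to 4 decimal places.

0.5000

Total with Demand=vlow: 2 + 6 + 10 + 18 = 36.
P(Day=Thu | Demand=vlow) = 18/36 = 0.5000.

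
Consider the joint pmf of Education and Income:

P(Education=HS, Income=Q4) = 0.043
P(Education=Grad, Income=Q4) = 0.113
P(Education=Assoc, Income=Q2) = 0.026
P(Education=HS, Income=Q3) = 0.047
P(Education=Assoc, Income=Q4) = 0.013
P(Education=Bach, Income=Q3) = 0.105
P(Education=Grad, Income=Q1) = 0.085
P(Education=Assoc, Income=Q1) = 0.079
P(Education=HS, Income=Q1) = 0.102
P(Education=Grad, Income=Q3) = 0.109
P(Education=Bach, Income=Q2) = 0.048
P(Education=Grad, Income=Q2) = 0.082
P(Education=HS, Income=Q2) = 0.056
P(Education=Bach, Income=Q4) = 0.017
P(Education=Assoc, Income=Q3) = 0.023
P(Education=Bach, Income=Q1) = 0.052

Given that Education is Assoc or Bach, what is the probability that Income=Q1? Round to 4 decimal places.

P(Education=Assoc) = 0.079 + 0.026 + 0.023 + 0.013 = 0.141.
P(Education=Bach) = 0.052 + 0.048 + 0.105 + 0.017 = 0.222.
P(Education ∈ {Assoc, Bach}) = 0.141 + 0.222 = 0.363; P(Income=Q1, Education ∈ {Assoc, Bach}) = 0.079 + 0.052 = 0.131.
P(Income=Q1 | Education ∈ {Assoc, Bach}) = 0.131/0.363 = 0.3609.

0.3609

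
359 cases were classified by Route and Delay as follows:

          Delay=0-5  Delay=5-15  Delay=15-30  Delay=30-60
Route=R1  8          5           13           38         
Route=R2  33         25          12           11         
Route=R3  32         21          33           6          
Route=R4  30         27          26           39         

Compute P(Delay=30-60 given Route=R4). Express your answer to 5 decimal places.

Total with Route=R4: 30 + 27 + 26 + 39 = 122.
P(Delay=30-60 | Route=R4) = 39/122 = 0.31967.

0.31967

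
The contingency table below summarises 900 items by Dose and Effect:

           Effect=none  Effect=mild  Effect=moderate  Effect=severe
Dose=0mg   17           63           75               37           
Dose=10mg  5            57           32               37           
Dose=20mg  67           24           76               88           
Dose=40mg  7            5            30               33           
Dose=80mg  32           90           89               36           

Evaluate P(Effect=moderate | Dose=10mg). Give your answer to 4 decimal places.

Total with Dose=10mg: 5 + 57 + 32 + 37 = 131.
P(Effect=moderate | Dose=10mg) = 32/131 = 0.2443.

0.2443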